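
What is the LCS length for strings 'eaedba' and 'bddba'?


DP table for LCS of 'eaedba' and 'bddba':
       b  d  d  b  a
    0  0  0  0  0  0
  e 0  0  0  0  0  0
  a 0  0  0  0  0  1
  e 0  0  0  0  0  1
  d 0  0  1  1  1  1
  b 0  1  1  1  2  2
  a 0  1  1  1  2  3
LCS: 'dba'
LCS length = 3

3


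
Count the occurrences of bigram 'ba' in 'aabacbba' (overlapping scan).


Scanning 'aabacbba' for bigram 'ba':
  Position 0: 'aa' -> no
  Position 1: 'ab' -> no
  Position 2: 'ba' -> MATCH
  Position 3: 'ac' -> no
  Position 4: 'cb' -> no
  Position 5: 'bb' -> no
  Position 6: 'ba' -> MATCH
Total matches: 2

2


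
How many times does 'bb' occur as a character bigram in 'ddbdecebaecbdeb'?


Scanning 'ddbdecebaecbdeb' for bigram 'bb':
  Position 0: 'dd' -> no
  Position 1: 'db' -> no
  Position 2: 'bd' -> no
  Position 3: 'de' -> no
  Position 4: 'ec' -> no
  Position 5: 'ce' -> no
  Position 6: 'eb' -> no
  Position 7: 'ba' -> no
  Position 8: 'ae' -> no
  Position 9: 'ec' -> no
  Position 10: 'cb' -> no
  Position 11: 'bd' -> no
  Position 12: 'de' -> no
  Position 13: 'eb' -> no
Total matches: 0

0


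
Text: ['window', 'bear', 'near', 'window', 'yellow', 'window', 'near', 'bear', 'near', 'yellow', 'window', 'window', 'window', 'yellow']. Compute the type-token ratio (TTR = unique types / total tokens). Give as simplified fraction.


Tokens: 14
Unique types: ('bear', 'near', 'window', 'yellow') = 4
TTR = 4/14
Simplify: divide both by 2 -> 2/7
TTR = 2/7

2/7


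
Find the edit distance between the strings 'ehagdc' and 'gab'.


Building DP table for s1='ehagdc' (len 6) and s2='gab' (len 3):
       g  a  b
    0  1  2  3
  e 1  1  2  3
  h 2  2  2  3
  a 3  3  2  3
  g 4  3  3  3
  d 5  4  4  4
  c 6  5  5  5
Edit distance = dp[6][3] = 5

5


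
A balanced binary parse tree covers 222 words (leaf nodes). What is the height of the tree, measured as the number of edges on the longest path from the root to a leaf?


In a balanced binary tree with n leaves the deepest leaf is ceil(log2(n)) edges below the root.
log2(222) = 7.7944
ceil(7.7944) = 8
height (edges) = 8

8


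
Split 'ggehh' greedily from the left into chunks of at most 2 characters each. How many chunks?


'ggehh' has 5 characters.
Chunking with max size 2:
  Chunk 1: 'gg' (positions 0-1)
  Chunk 2: 'eh' (positions 2-3)
  Chunk 3: 'h' (positions 4-4)
Total chunks: ceil(5 / 2) = 3

3


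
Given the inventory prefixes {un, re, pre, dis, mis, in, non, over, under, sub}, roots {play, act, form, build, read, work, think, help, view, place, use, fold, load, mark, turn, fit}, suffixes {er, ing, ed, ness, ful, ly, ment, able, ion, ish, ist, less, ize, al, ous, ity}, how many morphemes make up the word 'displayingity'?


Segmenting 'displayingity' against the inventory:
  'dis' -> prefix (morpheme 1)
  'play' -> root (morpheme 2)
  'ing' -> suffix (morpheme 3)
  'ity' -> suffix (morpheme 4)
Total morphemes: 4

4


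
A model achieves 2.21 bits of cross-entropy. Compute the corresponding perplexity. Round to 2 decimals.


Perplexity formula: PP = 2^H
H = 2.21
PP = 2^2.21
Decompose: 2^2.21 = 2^2 * 2^0.21
2^2 = 4, 2^0.21 ~ 1.1566882
PP ~ 4 * 1.1566882 = 4.6267528
Rounded to 2 decimals: 4.63

4.63


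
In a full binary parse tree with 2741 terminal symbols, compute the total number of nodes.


Leaf nodes (terminals): 2741
Internal nodes = n - 1 = 2741 - 1 = 2740
Total = leaves + internal = 2741 + 2740 = 5481

5481


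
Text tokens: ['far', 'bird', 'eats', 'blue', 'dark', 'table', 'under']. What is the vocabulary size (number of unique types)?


Listing all tokens and tracking unique types:
  Token 1: 'far' -> NEW (unique so far: 1)
  Token 2: 'bird' -> NEW (unique so far: 2)
  Token 3: 'eats' -> NEW (unique so far: 3)
  Token 4: 'blue' -> NEW (unique so far: 4)
  Token 5: 'dark' -> NEW (unique so far: 5)
  Token 6: 'table' -> NEW (unique so far: 6)
  Token 7: 'under' -> NEW (unique so far: 7)
Unique types: ('bird', 'blue', 'dark', 'eats', 'far', 'table', 'under')
Vocabulary size: 7

7


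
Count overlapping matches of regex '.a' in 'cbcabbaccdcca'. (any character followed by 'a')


Pattern: .a means any character followed by 'a'.
Scanning 'cbcabbaccdcca' position-by-position:
  Pos 0: window 'cb' -> no
  Pos 1: window 'bc' -> no
  Pos 2: window 'ca' -> MATCH
  Pos 3: window 'ab' -> no
  Pos 4: window 'bb' -> no
  Pos 5: window 'ba' -> MATCH
  Pos 6: window 'ac' -> no
  Pos 7: window 'cc' -> no
  Pos 8: window 'cd' -> no
  Pos 9: window 'dc' -> no
  Pos 10: window 'cc' -> no
  Pos 11: window 'ca' -> MATCH
  Pos 12: window 'a' -> no
Total matches: 3

3


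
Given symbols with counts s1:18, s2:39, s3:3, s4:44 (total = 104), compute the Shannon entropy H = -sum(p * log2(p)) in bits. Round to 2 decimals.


Computing entropy H = -sum(p_i * log2(p_i)):
  s1: p = 18/104 = 0.1731, -p*log2(p) = 0.4380
  s2: p = 39/104 = 0.3750, -p*log2(p) = 0.5306
  s3: p = 3/104 = 0.0288, -p*log2(p) = 0.1476
  s4: p = 44/104 = 0.4231, -p*log2(p) = 0.5250
H = sum of terms = 1.6412
Rounded to 2 decimals: 1.64

1.64


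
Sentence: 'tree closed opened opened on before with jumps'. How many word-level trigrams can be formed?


Word trigrams from [8] words:
  Trigram 1: (tree closed opened)
  Trigram 2: (closed opened opened)
  Trigram 3: (opened opened on)
  Trigram 4: (opened on before)
  Trigram 5: (on before with)
  Trigram 6: (before with jumps)
Total word trigrams: 8 - 2 = 6

6


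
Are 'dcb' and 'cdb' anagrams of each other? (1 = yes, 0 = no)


Sort characters of 'dcb': 'bcd'
Sort characters of 'cdb': 'bcd'
Sorted forms match -> they ARE anagrams
Result: 1

1


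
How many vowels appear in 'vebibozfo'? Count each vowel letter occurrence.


Scanning each character of 'vebibozfo':
  Position 1: 'v' -> consonant (running count: 0)
  Position 2: 'e' -> vowel (running count: 1)
  Position 3: 'b' -> consonant (running count: 1)
  Position 4: 'i' -> vowel (running count: 2)
  Position 5: 'b' -> consonant (running count: 2)
  Position 6: 'o' -> vowel (running count: 3)
  Position 7: 'z' -> consonant (running count: 3)
  Position 8: 'f' -> consonant (running count: 3)
  Position 9: 'o' -> vowel (running count: 4)
Total vowels: 4

4


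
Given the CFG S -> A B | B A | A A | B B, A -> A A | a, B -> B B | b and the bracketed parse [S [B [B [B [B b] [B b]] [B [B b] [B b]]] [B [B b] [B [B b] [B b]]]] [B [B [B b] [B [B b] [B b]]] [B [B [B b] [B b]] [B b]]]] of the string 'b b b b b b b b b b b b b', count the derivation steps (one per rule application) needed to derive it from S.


Every bracketed nonterminal node [X ...] in the tree is produced by exactly one rule application.
Reading the tree off as a leftmost derivation:
  Step 1: S  =>  B B   (applied S -> B B)
  Step 2: B B  =>  B B B   (applied B -> B B)
  Step 3: B B B  =>  B B B B   (applied B -> B B)
  Step 4: B B B B  =>  B B B B B   (applied B -> B B)
  Step 5: B B B B B  =>  b B B B B   (applied B -> b)
  Step 6: b B B B B  =>  b b B B B   (applied B -> b)
  Step 7: b b B B B  =>  b b B B B B   (applied B -> B B)
  Step 8: b b B B B B  =>  b b b B B B   (applied B -> b)
  Step 9: b b b B B B  =>  b b b b B B   (applied B -> b)
  Step 10: b b b b B B  =>  b b b b B B B   (applied B -> B B)
  Step 11: b b b b B B B  =>  b b b b b B B   (applied B -> b)
  Step 12: b b b b b B B  =>  b b b b b B B B   (applied B -> B B)
  Step 13: b b b b b B B B  =>  b b b b b b B B   (applied B -> b)
  Step 14: b b b b b b B B  =>  b b b b b b b B   (applied B -> b)
  Step 15: b b b b b b b B  =>  b b b b b b b B B   (applied B -> B B)
  Step 16: b b b b b b b B B  =>  b b b b b b b B B B   (applied B -> B B)
  Step 17: b b b b b b b B B B  =>  b b b b b b b b B B   (applied B -> b)
  Step 18: b b b b b b b b B B  =>  b b b b b b b b B B B   (applied B -> B B)
  Step 19: b b b b b b b b B B B  =>  b b b b b b b b b B B   (applied B -> b)
  Step 20: b b b b b b b b b B B  =>  b b b b b b b b b b B   (applied B -> b)
  Step 21: b b b b b b b b b b B  =>  b b b b b b b b b b B B   (applied B -> B B)
  Step 22: b b b b b b b b b b B B  =>  b b b b b b b b b b B B B   (applied B -> B B)
  Step 23: b b b b b b b b b b B B B  =>  b b b b b b b b b b b B B   (applied B -> b)
  Step 24: b b b b b b b b b b b B B  =>  b b b b b b b b b b b b B   (applied B -> b)
  Step 25: b b b b b b b b b b b b B  =>  b b b b b b b b b b b b b   (applied B -> b)
Final yield: b b b b b b b b b b b b b
Total rewrite steps: 25

25


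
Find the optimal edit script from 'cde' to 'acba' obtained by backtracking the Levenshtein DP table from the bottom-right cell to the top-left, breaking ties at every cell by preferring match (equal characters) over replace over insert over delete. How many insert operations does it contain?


Edit distance = 3. Backtracking from cell (3, 4) with preference match > replace > insert > delete,
then listing the resulting alignment 'cde' -> 'acba' left to right:
  Step 1: insert 'a' [insertion #1]
  Step 2: keep 'c'
  Step 3: replace d->b
  Step 4: replace e->a
Total insertions: 1

1


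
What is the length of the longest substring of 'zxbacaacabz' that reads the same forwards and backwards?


Scanning 'zxbacaacabz' for palindromic substrings.
Substring at positions 2-9: 'bacaacab'.
Check: reverse('bacaacab') = 'bacaacab' -> palindrome confirmed.
Neighbouring characters ('x' / 'z') break symmetry, so it cannot extend further.
No longer palindromic substring exists; longest length = 8

8


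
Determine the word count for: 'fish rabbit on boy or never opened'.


Counting words by splitting on spaces:
  Word 1: 'fish'
  Word 2: 'rabbit'
  Word 3: 'on'
  Word 4: 'boy'
  Word 5: 'or'
  Word 6: 'never'
  Word 7: 'opened'
Total words: 7

7


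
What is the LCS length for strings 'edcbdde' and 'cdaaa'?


DP table for LCS of 'edcbdde' and 'cdaaa':
       c  d  a  a  a
    0  0  0  0  0  0
  e 0  0  0  0  0  0
  d 0  0  1  1  1  1
  c 0  1  1  1  1  1
  b 0  1  1  1  1  1
  d 0  1  2  2  2  2
  d 0  1  2  2  2  2
  e 0  1  2  2  2  2
LCS: 'cd'
LCS length = 2

2


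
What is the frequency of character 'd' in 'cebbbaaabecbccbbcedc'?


Scanning 'cebbbaaabecbccbbcedc' for 'd':
  Position 18: 'd' -> MATCH (count: 1)
Total occurrences of 'd': 1

1


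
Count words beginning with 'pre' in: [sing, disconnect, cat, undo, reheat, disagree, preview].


Checking each word for prefix 'pre':
  'sing' -> no (count: 0)
  'disconnect' -> no (count: 0)
  'cat' -> no (count: 0)
  'undo' -> no (count: 0)
  'reheat' -> no (count: 0)
  'disagree' -> no (count: 0)
  'preview' -> YES, starts with 'pre' (count: 1)
Total with prefix 'pre': 1

1


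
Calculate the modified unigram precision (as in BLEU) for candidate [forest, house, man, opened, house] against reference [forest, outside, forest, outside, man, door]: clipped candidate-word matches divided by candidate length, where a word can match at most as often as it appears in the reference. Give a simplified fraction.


Reference word counts: {'door': 1, 'forest': 2, 'man': 1, 'outside': 2}
Checking each candidate word (with clipping):
  'forest' -> in reference (ref count 2, used 1/2) -> match (matches: 1)
  'house' -> not in reference -> no match (matches: 1)
  'man' -> in reference (ref count 1, used 1/1) -> match (matches: 2)
  'opened' -> not in reference -> no match (matches: 2)
  'house' -> not in reference -> no match (matches: 2)
Clipped matches: 2, Candidate length: 5
Precision = 2/5

2/5


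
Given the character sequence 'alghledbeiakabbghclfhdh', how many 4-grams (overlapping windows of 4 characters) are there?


String 'alghledbeiakabbghclfhdh' has length L = 23.
Number of overlapping n-grams = L - n + 1
Substituting: 23 - 4 + 1 = 20

20


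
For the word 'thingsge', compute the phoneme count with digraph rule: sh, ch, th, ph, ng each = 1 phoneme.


Parsing 'thingsge' greedily, digraphs first:
  'th' -> digraph (1 consonant phoneme) (phonemes so far: 1)
  'i' -> vowel phoneme (phonemes so far: 2)
  'ng' -> digraph (1 consonant phoneme) (phonemes so far: 3)
  's' -> consonant phoneme (phonemes so far: 4)
  'g' -> consonant phoneme (phonemes so far: 5)
  'e' -> vowel phoneme (phonemes so far: 6)
Total phonemes: 6

6


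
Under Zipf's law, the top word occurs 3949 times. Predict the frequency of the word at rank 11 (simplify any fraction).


Zipf's law: freq(rank) = f1 / rank
f1 = 3949, rank = 11
freq = 3949 / 11
= 359

359


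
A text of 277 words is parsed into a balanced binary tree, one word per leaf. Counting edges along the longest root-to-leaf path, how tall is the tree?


In a balanced binary tree with n leaves the deepest leaf is ceil(log2(n)) edges below the root.
log2(277) = 8.1137
ceil(8.1137) = 9
height (edges) = 9

9


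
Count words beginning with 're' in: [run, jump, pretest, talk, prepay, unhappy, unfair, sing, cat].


Checking each word for prefix 're':
  'run' -> no (count: 0)
  'jump' -> no (count: 0)
  'pretest' -> no (count: 0)
  'talk' -> no (count: 0)
  'prepay' -> no (count: 0)
  'unhappy' -> no (count: 0)
  'unfair' -> no (count: 0)
  'sing' -> no (count: 0)
  'cat' -> no (count: 0)
Total with prefix 're': 0

0


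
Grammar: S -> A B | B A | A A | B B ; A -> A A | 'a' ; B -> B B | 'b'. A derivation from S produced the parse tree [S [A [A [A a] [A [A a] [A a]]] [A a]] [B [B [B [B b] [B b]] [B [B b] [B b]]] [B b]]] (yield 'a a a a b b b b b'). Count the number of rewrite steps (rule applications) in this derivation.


Every bracketed nonterminal node [X ...] in the tree is produced by exactly one rule application.
Reading the tree off as a leftmost derivation:
  Step 1: S  =>  A B   (applied S -> A B)
  Step 2: A B  =>  A A B   (applied A -> A A)
  Step 3: A A B  =>  A A A B   (applied A -> A A)
  Step 4: A A A B  =>  a A A B   (applied A -> a)
  Step 5: a A A B  =>  a A A A B   (applied A -> A A)
  Step 6: a A A A B  =>  a a A A B   (applied A -> a)
  Step 7: a a A A B  =>  a a a A B   (applied A -> a)
  Step 8: a a a A B  =>  a a a a B   (applied A -> a)
  Step 9: a a a a B  =>  a a a a B B   (applied B -> B B)
  Step 10: a a a a B B  =>  a a a a B B B   (applied B -> B B)
  Step 11: a a a a B B B  =>  a a a a B B B B   (applied B -> B B)
  Step 12: a a a a B B B B  =>  a a a a b B B B   (applied B -> b)
  Step 13: a a a a b B B B  =>  a a a a b b B B   (applied B -> b)
  Step 14: a a a a b b B B  =>  a a a a b b B B B   (applied B -> B B)
  Step 15: a a a a b b B B B  =>  a a a a b b b B B   (applied B -> b)
  Step 16: a a a a b b b B B  =>  a a a a b b b b B   (applied B -> b)
  Step 17: a a a a b b b b B  =>  a a a a b b b b b   (applied B -> b)
Final yield: a a a a b b b b b
Total rewrite steps: 17

17


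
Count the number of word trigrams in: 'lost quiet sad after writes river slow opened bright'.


Word trigrams from [9] words:
  Trigram 1: (lost quiet sad)
  Trigram 2: (quiet sad after)
  Trigram 3: (sad after writes)
  Trigram 4: (after writes river)
  Trigram 5: (writes river slow)
  Trigram 6: (river slow opened)
  Trigram 7: (slow opened bright)
Total word trigrams: 9 - 2 = 7

7


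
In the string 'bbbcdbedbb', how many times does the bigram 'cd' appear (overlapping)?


Scanning 'bbbcdbedbb' for bigram 'cd':
  Position 0: 'bb' -> no
  Position 1: 'bb' -> no
  Position 2: 'bc' -> no
  Position 3: 'cd' -> MATCH
  Position 4: 'db' -> no
  Position 5: 'be' -> no
  Position 6: 'ed' -> no
  Position 7: 'db' -> no
  Position 8: 'bb' -> no
Total matches: 1

1


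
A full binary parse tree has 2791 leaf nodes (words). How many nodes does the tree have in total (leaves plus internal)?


Leaf nodes (terminals): 2791
Internal nodes = n - 1 = 2791 - 1 = 2790
Total = leaves + internal = 2791 + 2790 = 5581

5581


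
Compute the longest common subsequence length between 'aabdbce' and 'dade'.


DP table for LCS of 'aabdbce' and 'dade':
       d  a  d  e
    0  0  0  0  0
  a 0  0  1  1  1
  a 0  0  1  1  1
  b 0  0  1  1  1
  d 0  1  1  2  2
  b 0  1  1  2  2
  c 0  1  1  2  2
  e 0  1  1  2  3
LCS: 'ade'
LCS length = 3

3


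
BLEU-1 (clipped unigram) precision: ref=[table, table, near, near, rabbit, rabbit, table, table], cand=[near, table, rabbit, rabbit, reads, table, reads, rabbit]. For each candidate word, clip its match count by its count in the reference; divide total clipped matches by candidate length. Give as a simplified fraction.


Reference word counts: {'near': 2, 'rabbit': 2, 'table': 4}
Checking each candidate word (with clipping):
  'near' -> in reference (ref count 2, used 1/2) -> match (matches: 1)
  'table' -> in reference (ref count 4, used 1/4) -> match (matches: 2)
  'rabbit' -> in reference (ref count 2, used 1/2) -> match (matches: 3)
  'rabbit' -> in reference (ref count 2, used 2/2) -> match (matches: 4)
  'reads' -> not in reference -> no match (matches: 4)
  'table' -> in reference (ref count 4, used 2/4) -> match (matches: 5)
  'reads' -> not in reference -> no match (matches: 5)
  'rabbit' -> ref count 2 already used up (2/2) -> clipped, no match (matches: 5)
Clipped matches: 5, Candidate length: 8
Precision = 5/8

5/8


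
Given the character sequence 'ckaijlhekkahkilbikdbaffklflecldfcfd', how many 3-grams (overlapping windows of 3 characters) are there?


String 'ckaijlhekkahkilbikdbaffklflecldfcfd' has length L = 35.
Number of overlapping n-grams = L - n + 1
Substituting: 35 - 3 + 1 = 33

33


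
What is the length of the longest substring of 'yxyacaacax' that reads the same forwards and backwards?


Scanning 'yxyacaacax' for palindromic substrings.
Substring at positions 3-8: 'acaaca'.
Check: reverse('acaaca') = 'acaaca' -> palindrome confirmed.
Neighbouring characters ('y' / 'x') break symmetry, so it cannot extend further.
No longer palindromic substring exists; longest length = 6

6


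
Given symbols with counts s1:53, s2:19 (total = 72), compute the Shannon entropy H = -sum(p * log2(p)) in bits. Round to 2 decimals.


Computing entropy H = -sum(p_i * log2(p_i)):
  s1: p = 53/72 = 0.7361, -p*log2(p) = 0.3254
  s2: p = 19/72 = 0.2639, -p*log2(p) = 0.5072
H = sum of terms = 0.8326
Rounded to 2 decimals: 0.83

0.83


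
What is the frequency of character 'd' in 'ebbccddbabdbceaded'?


Scanning 'ebbccddbabdbceaded' for 'd':
  Position 5: 'd' -> MATCH (count: 1)
  Position 6: 'd' -> MATCH (count: 2)
  Position 10: 'd' -> MATCH (count: 3)
  Position 15: 'd' -> MATCH (count: 4)
  Position 17: 'd' -> MATCH (count: 5)
Total occurrences of 'd': 5

5


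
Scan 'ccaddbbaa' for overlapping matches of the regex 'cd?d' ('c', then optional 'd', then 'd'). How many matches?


Pattern: cd?d means 'c', then optional 'd', then 'd'.
Scanning 'ccaddbbaa' position-by-position:
  Pos 0: window 'cca' -> no
  Pos 1: window 'cad' -> no
  Pos 2: window 'add' -> no
  Pos 3: window 'ddb' -> no
  Pos 4: window 'dbb' -> no
  Pos 5: window 'bba' -> no
  Pos 6: window 'baa' -> no
  Pos 7: window 'aa' -> no
  Pos 8: window 'a' -> no
Total matches: 0

0


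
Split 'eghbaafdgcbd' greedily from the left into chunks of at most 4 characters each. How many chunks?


'eghbaafdgcbd' has 12 characters.
Chunking with max size 4:
  Chunk 1: 'eghb' (positions 0-3)
  Chunk 2: 'aafd' (positions 4-7)
  Chunk 3: 'gcbd' (positions 8-11)
Total chunks: ceil(12 / 4) = 3

3


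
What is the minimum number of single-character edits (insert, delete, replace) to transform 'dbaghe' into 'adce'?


Building DP table for s1='dbaghe' (len 6) and s2='adce' (len 4):
       a  d  c  e
    0  1  2  3  4
  d 1  1  1  2  3
  b 2  2  2  2  3
  a 3  2  3  3  3
  g 4  3  3  4  4
  h 5  4  4  4  5
  e 6  5  5  5  4
Edit distance = dp[6][4] = 4

4


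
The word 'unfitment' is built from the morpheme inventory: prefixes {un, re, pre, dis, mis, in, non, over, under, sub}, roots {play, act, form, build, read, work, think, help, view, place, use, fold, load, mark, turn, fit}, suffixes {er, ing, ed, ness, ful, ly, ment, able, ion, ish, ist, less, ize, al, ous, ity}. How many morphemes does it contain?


Segmenting 'unfitment' against the inventory:
  'un' -> prefix (morpheme 1)
  'fit' -> root (morpheme 2)
  'ment' -> suffix (morpheme 3)
Total morphemes: 3

3


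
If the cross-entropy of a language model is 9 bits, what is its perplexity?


Perplexity formula: PP = 2^H
H = 9
PP = 2^9
PP = 2^9 = 512

512


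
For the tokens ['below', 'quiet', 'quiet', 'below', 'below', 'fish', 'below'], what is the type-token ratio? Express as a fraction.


Tokens: 7
Unique types: ('below', 'fish', 'quiet') = 3
TTR = 3/7
Already in lowest terms.

3/7


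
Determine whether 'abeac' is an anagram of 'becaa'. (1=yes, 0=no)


Sort characters of 'abeac': 'aabce'
Sort characters of 'becaa': 'aabce'
Sorted forms match -> they ARE anagrams
Result: 1

1


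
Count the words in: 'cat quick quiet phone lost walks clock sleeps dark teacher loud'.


Counting words by splitting on spaces:
  Word 1: 'cat'
  Word 2: 'quick'
  Word 3: 'quiet'
  Word 4: 'phone'
  Word 5: 'lost'
  Word 6: 'walks'
  Word 7: 'clock'
  Word 8: 'sleeps'
  Word 9: 'dark'
  Word 10: 'teacher'
  Word 11: 'loud'
Total words: 11

11


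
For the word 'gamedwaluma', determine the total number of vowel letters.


Scanning each character of 'gamedwaluma':
  Position 1: 'g' -> consonant (running count: 0)
  Position 2: 'a' -> vowel (running count: 1)
  Position 3: 'm' -> consonant (running count: 1)
  Position 4: 'e' -> vowel (running count: 2)
  Position 5: 'd' -> consonant (running count: 2)
  Position 6: 'w' -> consonant (running count: 2)
  Position 7: 'a' -> vowel (running count: 3)
  Position 8: 'l' -> consonant (running count: 3)
  Position 9: 'u' -> vowel (running count: 4)
  Position 10: 'm' -> consonant (running count: 4)
  Position 11: 'a' -> vowel (running count: 5)
Total vowels: 5

5


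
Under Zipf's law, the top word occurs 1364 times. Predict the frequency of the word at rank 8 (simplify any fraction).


Zipf's law: freq(rank) = f1 / rank
f1 = 1364, rank = 8
freq = 1364 / 8
GCD(1364, 8) = 4
Simplified: 341/2

341/2


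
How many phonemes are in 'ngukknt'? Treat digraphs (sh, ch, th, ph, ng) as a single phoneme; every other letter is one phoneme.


Parsing 'ngukknt' greedily, digraphs first:
  'ng' -> digraph (1 consonant phoneme) (phonemes so far: 1)
  'u' -> vowel phoneme (phonemes so far: 2)
  'k' -> consonant phoneme (phonemes so far: 3)
  'k' -> consonant phoneme (phonemes so far: 4)
  'n' -> consonant phoneme (phonemes so far: 5)
  't' -> consonant phoneme (phonemes so far: 6)
Total phonemes: 6

6


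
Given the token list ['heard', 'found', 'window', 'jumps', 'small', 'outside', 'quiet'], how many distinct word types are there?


Listing all tokens and tracking unique types:
  Token 1: 'heard' -> NEW (unique so far: 1)
  Token 2: 'found' -> NEW (unique so far: 2)
  Token 3: 'window' -> NEW (unique so far: 3)
  Token 4: 'jumps' -> NEW (unique so far: 4)
  Token 5: 'small' -> NEW (unique so far: 5)
  Token 6: 'outside' -> NEW (unique so far: 6)
  Token 7: 'quiet' -> NEW (unique so far: 7)
Unique types: ('found', 'heard', 'jumps', 'outside', 'quiet', 'small', 'window')
Vocabulary size: 7

7


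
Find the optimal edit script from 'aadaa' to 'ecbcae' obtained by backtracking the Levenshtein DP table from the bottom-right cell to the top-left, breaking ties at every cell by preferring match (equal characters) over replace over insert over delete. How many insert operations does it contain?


Edit distance = 5. Backtracking from cell (5, 6) with preference match > replace > insert > delete,
then listing the resulting alignment 'aadaa' -> 'ecbcae' left to right:
  Step 1: insert 'e' [insertion #1]
  Step 2: replace a->c
  Step 3: replace a->b
  Step 4: replace d->c
  Step 5: keep 'a'
  Step 6: replace a->e
Total insertions: 1

1


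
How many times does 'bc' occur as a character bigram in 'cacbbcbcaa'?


Scanning 'cacbbcbcaa' for bigram 'bc':
  Position 0: 'ca' -> no
  Position 1: 'ac' -> no
  Position 2: 'cb' -> no
  Position 3: 'bb' -> no
  Position 4: 'bc' -> MATCH
  Position 5: 'cb' -> no
  Position 6: 'bc' -> MATCH
  Position 7: 'ca' -> no
  Position 8: 'aa' -> no
Total matches: 2

2


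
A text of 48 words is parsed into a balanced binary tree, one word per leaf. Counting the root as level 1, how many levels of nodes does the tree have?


In a balanced binary tree with n leaves the deepest leaf is ceil(log2(n)) edges below the root,
so counting node levels inclusive of root and leaves gives ceil(log2(n)) + 1 levels.
log2(48) = 5.5850
ceil(5.5850) = 6
levels = 6 + 1 = 7

7


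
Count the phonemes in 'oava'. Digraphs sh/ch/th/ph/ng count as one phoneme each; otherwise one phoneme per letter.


Parsing 'oava' greedily, digraphs first:
  'o' -> vowel phoneme (phonemes so far: 1)
  'a' -> vowel phoneme (phonemes so far: 2)
  'v' -> consonant phoneme (phonemes so far: 3)
  'a' -> vowel phoneme (phonemes so far: 4)
Total phonemes: 4

4


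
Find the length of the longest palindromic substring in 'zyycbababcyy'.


Scanning 'zyycbababcyy' for palindromic substrings.
Substring at positions 1-11: 'yycbababcyy'.
Check: reverse('yycbababcyy') = 'yycbababcyy' -> palindrome confirmed.
Neighbouring characters ('z' / '-') break symmetry, so it cannot extend further.
No longer palindromic substring exists; longest length = 11

11


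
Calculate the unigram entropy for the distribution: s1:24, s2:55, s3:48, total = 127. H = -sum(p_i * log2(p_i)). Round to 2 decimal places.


Computing entropy H = -sum(p_i * log2(p_i)):
  s1: p = 24/127 = 0.1890, -p*log2(p) = 0.4542
  s2: p = 55/127 = 0.4331, -p*log2(p) = 0.5229
  s3: p = 48/127 = 0.3780, -p*log2(p) = 0.5305
H = sum of terms = 1.5076
Rounded to 2 decimals: 1.51

1.51


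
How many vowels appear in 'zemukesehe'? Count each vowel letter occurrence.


Scanning each character of 'zemukesehe':
  Position 1: 'z' -> consonant (running count: 0)
  Position 2: 'e' -> vowel (running count: 1)
  Position 3: 'm' -> consonant (running count: 1)
  Position 4: 'u' -> vowel (running count: 2)
  Position 5: 'k' -> consonant (running count: 2)
  Position 6: 'e' -> vowel (running count: 3)
  Position 7: 's' -> consonant (running count: 3)
  Position 8: 'e' -> vowel (running count: 4)
  Position 9: 'h' -> consonant (running count: 4)
  Position 10: 'e' -> vowel (running count: 5)
Total vowels: 5

5


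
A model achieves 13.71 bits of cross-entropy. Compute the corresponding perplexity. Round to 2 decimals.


Perplexity formula: PP = 2^H
H = 13.71
PP = 2^13.71
Decompose: 2^13.71 = 2^13 * 2^0.71
2^13 = 8192, 2^0.71 ~ 1.6358041
PP ~ 8192 * 1.6358041 = 13400.5071872
Rounded to 2 decimals: 13400.51

13400.51


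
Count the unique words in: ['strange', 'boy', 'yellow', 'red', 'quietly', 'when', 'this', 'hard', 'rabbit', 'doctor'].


Listing all tokens and tracking unique types:
  Token 1: 'strange' -> NEW (unique so far: 1)
  Token 2: 'boy' -> NEW (unique so far: 2)
  Token 3: 'yellow' -> NEW (unique so far: 3)
  Token 4: 'red' -> NEW (unique so far: 4)
  Token 5: 'quietly' -> NEW (unique so far: 5)
  Token 6: 'when' -> NEW (unique so far: 6)
  Token 7: 'this' -> NEW (unique so far: 7)
  Token 8: 'hard' -> NEW (unique so far: 8)
  Token 9: 'rabbit' -> NEW (unique so far: 9)
  Token 10: 'doctor' -> NEW (unique so far: 10)
Unique types: ('boy', 'doctor', 'hard', 'quietly', 'rabbit', 'red', 'strange', 'this', 'when', 'yellow')
Vocabulary size: 10

10


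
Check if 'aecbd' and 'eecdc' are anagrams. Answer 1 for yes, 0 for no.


Sort characters of 'aecbd': 'abcde'
Sort characters of 'eecdc': 'ccdee'
Sorted forms differ -> they are NOT anagrams
Result: 0

0


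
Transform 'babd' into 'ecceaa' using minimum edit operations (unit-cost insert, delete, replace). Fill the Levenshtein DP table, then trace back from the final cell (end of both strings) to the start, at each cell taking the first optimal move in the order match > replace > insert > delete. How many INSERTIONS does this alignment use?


Edit distance = 6. Backtracking from cell (4, 6) with preference match > replace > insert > delete,
then listing the resulting alignment 'babd' -> 'ecceaa' left to right:
  Step 1: insert 'e' [insertion #1]
  Step 2: insert 'c' [insertion #2]
  Step 3: replace b->c
  Step 4: replace a->e
  Step 5: replace b->a
  Step 6: replace d->a
Total insertions: 2

2


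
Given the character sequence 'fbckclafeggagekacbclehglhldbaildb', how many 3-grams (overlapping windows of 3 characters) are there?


String 'fbckclafeggagekacbclehglhldbaildb' has length L = 33.
Number of overlapping n-grams = L - n + 1
Substituting: 33 - 3 + 1 = 31

31


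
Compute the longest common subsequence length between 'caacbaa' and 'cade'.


DP table for LCS of 'caacbaa' and 'cade':
       c  a  d  e
    0  0  0  0  0
  c 0  1  1  1  1
  a 0  1  2  2  2
  a 0  1  2  2  2
  c 0  1  2  2  2
  b 0  1  2  2  2
  a 0  1  2  2  2
  a 0  1  2  2  2
LCS: 'ca'
LCS length = 2

2


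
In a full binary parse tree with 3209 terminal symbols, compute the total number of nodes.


Leaf nodes (terminals): 3209
Internal nodes = n - 1 = 3209 - 1 = 3208
Total = leaves + internal = 3209 + 3208 = 6417

6417


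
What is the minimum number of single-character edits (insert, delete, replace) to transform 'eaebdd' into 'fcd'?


Building DP table for s1='eaebdd' (len 6) and s2='fcd' (len 3):
       f  c  d
    0  1  2  3
  e 1  1  2  3
  a 2  2  2  3
  e 3  3  3  3
  b 4  4  4  4
  d 5  5  5  4
  d 6  6  6  5
Edit distance = dp[6][3] = 5

5


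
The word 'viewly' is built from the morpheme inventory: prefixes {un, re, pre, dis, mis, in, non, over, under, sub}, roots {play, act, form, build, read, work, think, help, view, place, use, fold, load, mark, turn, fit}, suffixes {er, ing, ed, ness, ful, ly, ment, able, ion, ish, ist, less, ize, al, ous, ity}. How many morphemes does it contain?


Segmenting 'viewly' against the inventory:
  'view' -> root (morpheme 1)
  'ly' -> suffix (morpheme 2)
Total morphemes: 2

2


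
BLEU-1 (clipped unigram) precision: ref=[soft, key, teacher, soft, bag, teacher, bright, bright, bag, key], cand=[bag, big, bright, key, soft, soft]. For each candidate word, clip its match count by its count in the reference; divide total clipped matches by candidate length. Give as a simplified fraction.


Reference word counts: {'bag': 2, 'bright': 2, 'key': 2, 'soft': 2, 'teacher': 2}
Checking each candidate word (with clipping):
  'bag' -> in reference (ref count 2, used 1/2) -> match (matches: 1)
  'big' -> not in reference -> no match (matches: 1)
  'bright' -> in reference (ref count 2, used 1/2) -> match (matches: 2)
  'key' -> in reference (ref count 2, used 1/2) -> match (matches: 3)
  'soft' -> in reference (ref count 2, used 1/2) -> match (matches: 4)
  'soft' -> in reference (ref count 2, used 2/2) -> match (matches: 5)
Clipped matches: 5, Candidate length: 6
Precision = 5/6

5/6


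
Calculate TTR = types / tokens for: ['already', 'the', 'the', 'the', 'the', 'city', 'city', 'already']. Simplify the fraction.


Tokens: 8
Unique types: ('already', 'city', 'the') = 3
TTR = 3/8
Already in lowest terms.

3/8


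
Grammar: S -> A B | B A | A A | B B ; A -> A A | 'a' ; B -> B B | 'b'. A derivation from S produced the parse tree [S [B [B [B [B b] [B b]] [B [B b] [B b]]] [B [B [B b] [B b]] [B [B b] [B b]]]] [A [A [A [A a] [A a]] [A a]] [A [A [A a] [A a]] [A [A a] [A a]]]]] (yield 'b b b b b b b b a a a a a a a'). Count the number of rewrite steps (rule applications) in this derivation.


Every bracketed nonterminal node [X ...] in the tree is produced by exactly one rule application.
Reading the tree off as a leftmost derivation:
  Step 1: S  =>  B A   (applied S -> B A)
  Step 2: B A  =>  B B A   (applied B -> B B)
  Step 3: B B A  =>  B B B A   (applied B -> B B)
  Step 4: B B B A  =>  B B B B A   (applied B -> B B)
  Step 5: B B B B A  =>  b B B B A   (applied B -> b)
  Step 6: b B B B A  =>  b b B B A   (applied B -> b)
  Step 7: b b B B A  =>  b b B B B A   (applied B -> B B)
  Step 8: b b B B B A  =>  b b b B B A   (applied B -> b)
  Step 9: b b b B B A  =>  b b b b B A   (applied B -> b)
  Step 10: b b b b B A  =>  b b b b B B A   (applied B -> B B)
  Step 11: b b b b B B A  =>  b b b b B B B A   (applied B -> B B)
  Step 12: b b b b B B B A  =>  b b b b b B B A   (applied B -> b)
  Step 13: b b b b b B B A  =>  b b b b b b B A   (applied B -> b)
  Step 14: b b b b b b B A  =>  b b b b b b B B A   (applied B -> B B)
  Step 15: b b b b b b B B A  =>  b b b b b b b B A   (applied B -> b)
  Step 16: b b b b b b b B A  =>  b b b b b b b b A   (applied B -> b)
  Step 17: b b b b b b b b A  =>  b b b b b b b b A A   (applied A -> A A)
  Step 18: b b b b b b b b A A  =>  b b b b b b b b A A A   (applied A -> A A)
  Step 19: b b b b b b b b A A A  =>  b b b b b b b b A A A A   (applied A -> A A)
  Step 20: b b b b b b b b A A A A  =>  b b b b b b b b a A A A   (applied A -> a)
  Step 21: b b b b b b b b a A A A  =>  b b b b b b b b a a A A   (applied A -> a)
  Step 22: b b b b b b b b a a A A  =>  b b b b b b b b a a a A   (applied A -> a)
  Step 23: b b b b b b b b a a a A  =>  b b b b b b b b a a a A A   (applied A -> A A)
  Step 24: b b b b b b b b a a a A A  =>  b b b b b b b b a a a A A A   (applied A -> A A)
  Step 25: b b b b b b b b a a a A A A  =>  b b b b b b b b a a a a A A   (applied A -> a)
  Step 26: b b b b b b b b a a a a A A  =>  b b b b b b b b a a a a a A   (applied A -> a)
  Step 27: b b b b b b b b a a a a a A  =>  b b b b b b b b a a a a a A A   (applied A -> A A)
  Step 28: b b b b b b b b a a a a a A A  =>  b b b b b b b b a a a a a a A   (applied A -> a)
  Step 29: b b b b b b b b a a a a a a A  =>  b b b b b b b b a a a a a a a   (applied A -> a)
Final yield: b b b b b b b b a a a a a a a
Total rewrite steps: 29

29


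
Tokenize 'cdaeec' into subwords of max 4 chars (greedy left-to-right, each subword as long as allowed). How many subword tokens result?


'cdaeec' has 6 characters.
Chunking with max size 4:
  Chunk 1: 'cdae' (positions 0-3)
  Chunk 2: 'ec' (positions 4-5)
Total chunks: ceil(6 / 4) = 2

2


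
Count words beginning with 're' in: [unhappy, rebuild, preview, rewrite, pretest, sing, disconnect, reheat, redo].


Checking each word for prefix 're':
  'unhappy' -> no (count: 0)
  'rebuild' -> YES, starts with 're' (count: 1)
  'preview' -> no (count: 1)
  'rewrite' -> YES, starts with 're' (count: 2)
  'pretest' -> no (count: 2)
  'sing' -> no (count: 2)
  'disconnect' -> no (count: 2)
  'reheat' -> YES, starts with 're' (count: 3)
  'redo' -> YES, starts with 're' (count: 4)
Total with prefix 're': 4

4


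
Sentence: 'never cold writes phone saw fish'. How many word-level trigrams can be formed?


Word trigrams from [6] words:
  Trigram 1: (never cold writes)
  Trigram 2: (cold writes phone)
  Trigram 3: (writes phone saw)
  Trigram 4: (phone saw fish)
Total word trigrams: 6 - 2 = 4

4


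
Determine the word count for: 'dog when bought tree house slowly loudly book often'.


Counting words by splitting on spaces:
  Word 1: 'dog'
  Word 2: 'when'
  Word 3: 'bought'
  Word 4: 'tree'
  Word 5: 'house'
  Word 6: 'slowly'
  Word 7: 'loudly'
  Word 8: 'book'
  Word 9: 'often'
Total words: 9

9


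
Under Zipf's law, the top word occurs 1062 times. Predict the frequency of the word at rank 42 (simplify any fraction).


Zipf's law: freq(rank) = f1 / rank
f1 = 1062, rank = 42
freq = 1062 / 42
GCD(1062, 42) = 6
Simplified: 177/7

177/7


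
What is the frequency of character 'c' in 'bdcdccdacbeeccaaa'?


Scanning 'bdcdccdacbeeccaaa' for 'c':
  Position 2: 'c' -> MATCH (count: 1)
  Position 4: 'c' -> MATCH (count: 2)
  Position 5: 'c' -> MATCH (count: 3)
  Position 8: 'c' -> MATCH (count: 4)
  Position 12: 'c' -> MATCH (count: 5)
  Position 13: 'c' -> MATCH (count: 6)
Total occurrences of 'c': 6

6


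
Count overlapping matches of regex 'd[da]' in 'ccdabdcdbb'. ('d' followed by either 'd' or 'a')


Pattern: d[da] means 'd' followed by either 'd' or 'a'.
Scanning 'ccdabdcdbb' position-by-position:
  Pos 0: window 'cc' -> no
  Pos 1: window 'cd' -> no
  Pos 2: window 'da' -> MATCH
  Pos 3: window 'ab' -> no
  Pos 4: window 'bd' -> no
  Pos 5: window 'dc' -> no
  Pos 6: window 'cd' -> no
  Pos 7: window 'db' -> no
  Pos 8: window 'bb' -> no
  Pos 9: window 'b' -> no
Total matches: 1

1


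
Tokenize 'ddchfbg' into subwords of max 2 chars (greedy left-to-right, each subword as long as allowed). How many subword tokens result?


'ddchfbg' has 7 characters.
Chunking with max size 2:
  Chunk 1: 'dd' (positions 0-1)
  Chunk 2: 'ch' (positions 2-3)
  Chunk 3: 'fb' (positions 4-5)
  Chunk 4: 'g' (positions 6-6)
Total chunks: ceil(7 / 2) = 4

4


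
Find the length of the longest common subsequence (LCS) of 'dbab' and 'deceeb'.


DP table for LCS of 'dbab' and 'deceeb':
       d  e  c  e  e  b
    0  0  0  0  0  0  0
  d 0  1  1  1  1  1  1
  b 0  1  1  1  1  1  2
  a 0  1  1  1  1  1  2
  b 0  1  1  1  1  1  2
LCS: 'db'
LCS length = 2

2


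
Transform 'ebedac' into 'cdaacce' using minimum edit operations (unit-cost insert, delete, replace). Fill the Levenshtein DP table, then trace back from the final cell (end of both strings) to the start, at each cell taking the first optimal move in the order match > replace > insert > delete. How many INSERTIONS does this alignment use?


Edit distance = 6. Backtracking from cell (6, 7) with preference match > replace > insert > delete,
then listing the resulting alignment 'ebedac' -> 'cdaacce' left to right:
  Step 1: replace e->c
  Step 2: replace b->d
  Step 3: replace e->a
  Step 4: replace d->a
  Step 5: replace a->c
  Step 6: keep 'c'
  Step 7: insert 'e' [insertion #1]
Total insertions: 1

1


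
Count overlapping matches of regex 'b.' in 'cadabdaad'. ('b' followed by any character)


Pattern: b. means 'b' followed by any character.
Scanning 'cadabdaad' position-by-position:
  Pos 0: window 'ca' -> no
  Pos 1: window 'ad' -> no
  Pos 2: window 'da' -> no
  Pos 3: window 'ab' -> no
  Pos 4: window 'bd' -> MATCH
  Pos 5: window 'da' -> no
  Pos 6: window 'aa' -> no
  Pos 7: window 'ad' -> no
  Pos 8: window 'd' -> no
Total matches: 1

1


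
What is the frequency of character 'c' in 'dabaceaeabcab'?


Scanning 'dabaceaeabcab' for 'c':
  Position 4: 'c' -> MATCH (count: 1)
  Position 10: 'c' -> MATCH (count: 2)
Total occurrences of 'c': 2

2


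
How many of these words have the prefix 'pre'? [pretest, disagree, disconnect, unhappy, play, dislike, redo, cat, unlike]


Checking each word for prefix 'pre':
  'pretest' -> YES, starts with 'pre' (count: 1)
  'disagree' -> no (count: 1)
  'disconnect' -> no (count: 1)
  'unhappy' -> no (count: 1)
  'play' -> no (count: 1)
  'dislike' -> no (count: 1)
  'redo' -> no (count: 1)
  'cat' -> no (count: 1)
  'unlike' -> no (count: 1)
Total with prefix 'pre': 1

1


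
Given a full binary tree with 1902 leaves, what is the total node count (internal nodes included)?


Leaf nodes (terminals): 1902
Internal nodes = n - 1 = 1902 - 1 = 1901
Total = leaves + internal = 1902 + 1901 = 3803

3803


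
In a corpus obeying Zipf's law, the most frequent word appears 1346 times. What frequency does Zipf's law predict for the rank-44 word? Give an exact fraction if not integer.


Zipf's law: freq(rank) = f1 / rank
f1 = 1346, rank = 44
freq = 1346 / 44
GCD(1346, 44) = 2
Simplified: 673/22

673/22


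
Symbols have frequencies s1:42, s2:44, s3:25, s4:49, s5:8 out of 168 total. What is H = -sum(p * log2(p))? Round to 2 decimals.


Computing entropy H = -sum(p_i * log2(p_i)):
  s1: p = 42/168 = 0.2500, -p*log2(p) = 0.5000
  s2: p = 44/168 = 0.2619, -p*log2(p) = 0.5062
  s3: p = 25/168 = 0.1488, -p*log2(p) = 0.4090
  s4: p = 49/168 = 0.2917, -p*log2(p) = 0.5185
  s5: p = 8/168 = 0.0476, -p*log2(p) = 0.2092
H = sum of terms = 2.1429
Rounded to 2 decimals: 2.14

2.14


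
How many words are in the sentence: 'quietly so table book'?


Counting words by splitting on spaces:
  Word 1: 'quietly'
  Word 2: 'so'
  Word 3: 'table'
  Word 4: 'book'
Total words: 4

4


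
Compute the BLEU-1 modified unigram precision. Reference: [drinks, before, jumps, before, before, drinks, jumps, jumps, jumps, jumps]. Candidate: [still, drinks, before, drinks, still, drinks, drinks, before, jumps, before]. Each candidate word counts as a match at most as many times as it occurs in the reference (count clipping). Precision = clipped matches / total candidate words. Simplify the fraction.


Reference word counts: {'before': 3, 'drinks': 2, 'jumps': 5}
Checking each candidate word (with clipping):
  'still' -> not in reference -> no match (matches: 0)
  'drinks' -> in reference (ref count 2, used 1/2) -> match (matches: 1)
  'before' -> in reference (ref count 3, used 1/3) -> match (matches: 2)
  'drinks' -> in reference (ref count 2, used 2/2) -> match (matches: 3)
  'still' -> not in reference -> no match (matches: 3)
  'drinks' -> ref count 2 already used up (2/2) -> clipped, no match (matches: 3)
  'drinks' -> ref count 2 already used up (2/2) -> clipped, no match (matches: 3)
  'before' -> in reference (ref count 3, used 2/3) -> match (matches: 4)
  'jumps' -> in reference (ref count 5, used 1/5) -> match (matches: 5)
  'before' -> in reference (ref count 3, used 3/3) -> match (matches: 6)
Clipped matches: 6, Candidate length: 10
Precision = 6/10 = 3/5

3/5
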